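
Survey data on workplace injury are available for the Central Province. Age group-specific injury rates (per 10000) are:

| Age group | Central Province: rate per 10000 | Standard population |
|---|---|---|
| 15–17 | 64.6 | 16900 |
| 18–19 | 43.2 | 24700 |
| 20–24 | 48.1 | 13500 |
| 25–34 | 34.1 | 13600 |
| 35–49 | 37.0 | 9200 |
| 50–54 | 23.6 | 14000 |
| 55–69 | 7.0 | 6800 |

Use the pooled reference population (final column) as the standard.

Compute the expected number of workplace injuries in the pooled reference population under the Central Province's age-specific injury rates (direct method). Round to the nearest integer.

Expected workplace injuries = Σ (standard pop × age-specific rate ÷ 10000)
= 16900×64.6/10000 + 24700×43.2/10000 + 13500×48.1/10000 + 13600×34.1/10000 + 9200×37.0/10000 + 14000×23.6/10000 + 6800×7.0/10000
= 109.17 + 106.70 + 64.94 + 46.38 + 34.04 + 33.04 + 4.76 = 399.03.

399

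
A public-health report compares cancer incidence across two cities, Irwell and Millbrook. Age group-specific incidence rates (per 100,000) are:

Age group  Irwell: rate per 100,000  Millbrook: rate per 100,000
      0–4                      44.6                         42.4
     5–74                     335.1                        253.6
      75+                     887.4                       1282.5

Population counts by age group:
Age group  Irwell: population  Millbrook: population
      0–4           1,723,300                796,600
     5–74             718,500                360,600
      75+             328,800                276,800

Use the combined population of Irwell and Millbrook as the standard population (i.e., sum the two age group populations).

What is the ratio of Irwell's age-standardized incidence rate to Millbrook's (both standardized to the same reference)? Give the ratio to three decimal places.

0.874

Combined standard total = 4,204,600; weights = 0.5993, 0.2566, 0.1440.
Irwell: 0.5993×44.6 + 0.2566×335.1 + 0.1440×887.4 = 240.5469 per 100,000.
Millbrook: 0.5993×42.4 + 0.2566×253.6 + 0.1440×1282.5 = 275.2189 per 100,000.
Ratio = 240.5469 ÷ 275.2189 = 0.87402.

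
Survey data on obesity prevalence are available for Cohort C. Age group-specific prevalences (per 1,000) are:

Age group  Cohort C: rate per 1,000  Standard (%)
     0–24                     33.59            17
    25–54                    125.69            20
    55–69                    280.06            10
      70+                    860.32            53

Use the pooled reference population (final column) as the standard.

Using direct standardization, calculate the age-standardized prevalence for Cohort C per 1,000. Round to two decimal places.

Standard weights: 0.17, 0.20, 0.10, 0.53.
Standardized rate: 0.1700×33.59 + 0.2000×125.69 + 0.1000×280.06 + 0.5300×860.32 = 514.8239 per 1,000.

514.82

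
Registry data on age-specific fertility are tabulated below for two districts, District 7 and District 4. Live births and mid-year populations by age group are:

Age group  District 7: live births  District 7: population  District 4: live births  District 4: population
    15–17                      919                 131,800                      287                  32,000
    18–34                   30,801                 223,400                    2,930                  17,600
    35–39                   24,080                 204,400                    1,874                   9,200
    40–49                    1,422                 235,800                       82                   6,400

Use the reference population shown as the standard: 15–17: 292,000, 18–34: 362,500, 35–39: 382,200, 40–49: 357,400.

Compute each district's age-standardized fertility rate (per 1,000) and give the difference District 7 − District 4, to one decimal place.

Age-specific rates per 1,000 for District 7: 6.973, 137.874, 117.808, 6.031.
For District 4: 8.969, 166.477, 203.696, 12.812.
Standard total = 1,394,100; weights = 0.2095, 0.2600, 0.2742, 0.2564.
District 7: 0.2095×6.973 + 0.2600×137.874 + 0.2742×117.808 + 0.2564×6.031 = 71.1548 per 1,000.
District 4: 0.2095×8.969 + 0.2600×166.477 + 0.2742×203.696 + 0.2564×12.812 = 104.2956 per 1,000.
Difference = 71.1548 − 104.2956 = -33.1409.

-33.1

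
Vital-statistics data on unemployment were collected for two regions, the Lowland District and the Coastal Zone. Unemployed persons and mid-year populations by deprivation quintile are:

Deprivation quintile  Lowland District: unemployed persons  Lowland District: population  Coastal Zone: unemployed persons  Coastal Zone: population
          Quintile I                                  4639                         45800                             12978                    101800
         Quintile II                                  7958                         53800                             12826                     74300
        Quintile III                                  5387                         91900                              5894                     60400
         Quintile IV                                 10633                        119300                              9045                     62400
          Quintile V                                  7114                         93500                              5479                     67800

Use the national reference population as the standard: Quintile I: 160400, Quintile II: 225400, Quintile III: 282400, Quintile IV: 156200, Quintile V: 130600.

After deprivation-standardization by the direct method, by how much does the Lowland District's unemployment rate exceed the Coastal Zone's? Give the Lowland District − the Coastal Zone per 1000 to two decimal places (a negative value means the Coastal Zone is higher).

-31.53

Deprivation-specific rates per 1000 for the Lowland District: 101.288, 147.918, 58.618, 89.128, 76.086.
For the Coastal Zone: 127.485, 172.624, 97.583, 144.952, 80.811.
Standard total = 955000; weights = 0.1680, 0.2360, 0.2957, 0.1636, 0.1368.
The Lowland District: 0.1680×101.288 + 0.2360×147.918 + 0.2957×58.618 + 0.1636×89.128 + 0.1368×76.086 = 94.2406 per 1000.
The Coastal Zone: 0.1680×127.485 + 0.2360×172.624 + 0.2957×97.583 + 0.1636×144.952 + 0.1368×80.811 = 125.7707 per 1000.
Difference = 94.2406 − 125.7707 = -31.5301.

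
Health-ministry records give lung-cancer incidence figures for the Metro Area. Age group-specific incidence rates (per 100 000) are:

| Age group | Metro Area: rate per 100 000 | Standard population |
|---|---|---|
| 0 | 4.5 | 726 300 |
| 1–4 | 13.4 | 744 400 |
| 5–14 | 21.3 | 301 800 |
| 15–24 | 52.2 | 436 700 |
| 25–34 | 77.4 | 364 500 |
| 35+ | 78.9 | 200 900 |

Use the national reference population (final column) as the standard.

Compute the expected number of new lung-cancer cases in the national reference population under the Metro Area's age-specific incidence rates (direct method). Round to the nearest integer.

865

Expected new lung-cancer cases = Σ (standard pop × age-specific rate ÷ 100 000)
= 726 300×4.5/100 000 + 744 400×13.4/100 000 + 301 800×21.3/100 000 + 436 700×52.2/100 000 + 364 500×77.4/100 000 + 200 900×78.9/100 000
= 32.68 + 99.75 + 64.28 + 227.96 + 282.12 + 158.51 = 865.31.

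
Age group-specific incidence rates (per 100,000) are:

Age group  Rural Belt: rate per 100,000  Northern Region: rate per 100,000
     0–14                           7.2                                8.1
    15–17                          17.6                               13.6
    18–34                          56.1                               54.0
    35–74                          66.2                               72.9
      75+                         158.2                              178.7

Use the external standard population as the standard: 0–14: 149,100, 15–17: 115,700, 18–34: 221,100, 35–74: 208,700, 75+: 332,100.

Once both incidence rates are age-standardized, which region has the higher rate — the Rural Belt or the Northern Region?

Northern Region

Standard total = 1,026,700; weights = 0.1452, 0.1127, 0.2154, 0.2033, 0.3235.
The Rural Belt: 0.1452×7.2 + 0.1127×17.6 + 0.2154×56.1 + 0.2033×66.2 + 0.3235×158.2 = 79.7387 per 100,000.
The Northern Region: 0.1452×8.1 + 0.1127×13.6 + 0.2154×54.0 + 0.2033×72.9 + 0.3235×178.7 = 86.9593 per 100,000.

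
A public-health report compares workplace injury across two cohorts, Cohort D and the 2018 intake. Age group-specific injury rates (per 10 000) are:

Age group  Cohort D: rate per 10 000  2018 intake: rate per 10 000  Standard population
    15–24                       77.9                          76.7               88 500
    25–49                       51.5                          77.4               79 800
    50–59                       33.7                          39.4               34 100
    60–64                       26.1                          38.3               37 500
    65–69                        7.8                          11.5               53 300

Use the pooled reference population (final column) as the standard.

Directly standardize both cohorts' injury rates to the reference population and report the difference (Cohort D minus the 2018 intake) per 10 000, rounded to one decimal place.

-9.6

Standard total = 293 200; weights = 0.3018, 0.2722, 0.1163, 0.1279, 0.1818.
Cohort D: 0.3018×77.9 + 0.2722×51.5 + 0.1163×33.7 + 0.1279×26.1 + 0.1818×7.8 = 46.2057 per 10 000.
The 2018 intake: 0.3018×76.7 + 0.2722×77.4 + 0.1163×39.4 + 0.1279×38.3 + 0.1818×11.5 = 55.7886 per 10 000.
Difference = 46.2057 − 55.7886 = -9.5829.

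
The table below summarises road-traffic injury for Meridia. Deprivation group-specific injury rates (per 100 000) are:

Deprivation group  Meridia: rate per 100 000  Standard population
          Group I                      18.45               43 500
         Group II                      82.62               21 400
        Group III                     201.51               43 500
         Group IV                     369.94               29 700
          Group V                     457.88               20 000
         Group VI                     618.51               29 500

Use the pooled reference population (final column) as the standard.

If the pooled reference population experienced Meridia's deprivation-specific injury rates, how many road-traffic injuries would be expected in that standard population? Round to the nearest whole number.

497

Expected road-traffic injuries = Σ (standard pop × deprivation-specific rate ÷ 100 000)
= 43 500×18.45/100 000 + 21 400×82.62/100 000 + 43 500×201.51/100 000 + 29 700×369.94/100 000 + 20 000×457.88/100 000 + 29 500×618.51/100 000
= 8.03 + 17.68 + 87.66 + 109.87 + 91.58 + 182.46 = 497.27.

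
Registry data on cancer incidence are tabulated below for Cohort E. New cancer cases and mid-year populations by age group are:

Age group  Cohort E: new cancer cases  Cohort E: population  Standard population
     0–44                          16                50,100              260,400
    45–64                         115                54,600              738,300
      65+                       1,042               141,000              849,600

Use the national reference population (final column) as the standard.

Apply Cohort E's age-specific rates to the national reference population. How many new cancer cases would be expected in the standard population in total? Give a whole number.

Age-specific rates per 100,000 for Cohort E: 31.94, 210.62, 739.01.
Expected new cancer cases = Σ (standard pop × age-specific rate ÷ 100,000)
= 260,400×31.94/100,000 + 738,300×210.62/100,000 + 849,600×739.01/100,000
= 83.16 + 1555.03 + 6278.60 = 7916.79.

7917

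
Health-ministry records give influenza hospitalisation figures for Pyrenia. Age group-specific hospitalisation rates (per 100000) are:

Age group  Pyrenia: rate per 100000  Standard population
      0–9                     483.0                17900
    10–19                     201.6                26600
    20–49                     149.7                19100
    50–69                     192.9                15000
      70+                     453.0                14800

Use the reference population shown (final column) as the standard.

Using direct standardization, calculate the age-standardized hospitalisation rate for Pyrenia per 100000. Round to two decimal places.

283.36

Standard total = 93400; weights = 0.1916, 0.2848, 0.2045, 0.1606, 0.1585.
Standardized rate: 0.1916×483.0 + 0.2848×201.6 + 0.2045×149.7 + 0.1606×192.9 + 0.1585×453.0 = 283.3558 per 100000.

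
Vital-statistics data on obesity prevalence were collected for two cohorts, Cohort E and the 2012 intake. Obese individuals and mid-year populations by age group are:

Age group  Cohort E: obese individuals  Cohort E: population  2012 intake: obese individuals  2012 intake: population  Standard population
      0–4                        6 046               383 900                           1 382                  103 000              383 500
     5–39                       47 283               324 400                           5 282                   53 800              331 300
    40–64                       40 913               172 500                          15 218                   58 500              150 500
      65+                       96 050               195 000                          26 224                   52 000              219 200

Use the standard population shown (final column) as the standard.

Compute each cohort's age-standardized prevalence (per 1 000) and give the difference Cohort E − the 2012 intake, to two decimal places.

Age-specific rates per 1 000 for Cohort E: 15.749, 145.755, 237.177, 492.564.
For the 2012 intake: 13.417, 98.178, 260.137, 504.308.
Standard total = 1 084 500; weights = 0.3536, 0.3055, 0.1388, 0.2021.
Cohort E: 0.3536×15.749 + 0.3055×145.755 + 0.1388×237.177 + 0.2021×492.564 = 182.5667 per 1 000.
The 2012 intake: 0.3536×13.417 + 0.3055×98.178 + 0.1388×260.137 + 0.2021×504.308 = 172.7680 per 1 000.
Difference = 182.5667 − 172.7680 = 9.7986.

9.80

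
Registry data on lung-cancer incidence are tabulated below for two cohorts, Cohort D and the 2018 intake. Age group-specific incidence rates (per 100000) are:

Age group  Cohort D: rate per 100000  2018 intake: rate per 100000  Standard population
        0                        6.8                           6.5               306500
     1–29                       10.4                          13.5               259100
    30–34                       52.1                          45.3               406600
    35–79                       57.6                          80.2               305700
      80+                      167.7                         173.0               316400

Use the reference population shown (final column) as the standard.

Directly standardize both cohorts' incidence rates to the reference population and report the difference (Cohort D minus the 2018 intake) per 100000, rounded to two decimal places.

Standard total = 1594300; weights = 0.1922, 0.1625, 0.2550, 0.1917, 0.1985.
Cohort D: 0.1922×6.8 + 0.1625×10.4 + 0.2550×52.1 + 0.1917×57.6 + 0.1985×167.7 = 60.6105 per 100000.
The 2018 intake: 0.1922×6.5 + 0.1625×13.5 + 0.2550×45.3 + 0.1917×80.2 + 0.1985×173.0 = 64.7077 per 100000.
Difference = 60.6105 − 64.7077 = -4.0972.

-4.10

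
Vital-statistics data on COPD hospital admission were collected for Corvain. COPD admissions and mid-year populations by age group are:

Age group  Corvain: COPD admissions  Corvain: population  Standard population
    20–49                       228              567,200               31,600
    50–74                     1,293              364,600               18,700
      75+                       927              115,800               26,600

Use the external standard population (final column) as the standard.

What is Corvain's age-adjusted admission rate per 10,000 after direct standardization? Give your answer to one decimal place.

38.0

Age-specific rates per 10,000 for Corvain: 4.02, 35.46, 80.05.
Standard total = 76,900; weights = 0.4109, 0.2432, 0.3459.
Standardized rate: 0.4109×4.02 + 0.2432×35.46 + 0.3459×80.05 = 37.9658 per 10,000.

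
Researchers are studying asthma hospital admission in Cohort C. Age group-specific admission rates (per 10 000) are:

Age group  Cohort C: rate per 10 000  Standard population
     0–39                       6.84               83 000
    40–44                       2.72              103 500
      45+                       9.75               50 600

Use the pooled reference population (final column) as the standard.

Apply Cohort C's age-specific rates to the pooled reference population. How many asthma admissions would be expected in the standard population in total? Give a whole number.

134

Expected asthma admissions = Σ (standard pop × age-specific rate ÷ 10 000)
= 83 000×6.84/10 000 + 103 500×2.72/10 000 + 50 600×9.75/10 000
= 56.77 + 28.15 + 49.34 = 134.26.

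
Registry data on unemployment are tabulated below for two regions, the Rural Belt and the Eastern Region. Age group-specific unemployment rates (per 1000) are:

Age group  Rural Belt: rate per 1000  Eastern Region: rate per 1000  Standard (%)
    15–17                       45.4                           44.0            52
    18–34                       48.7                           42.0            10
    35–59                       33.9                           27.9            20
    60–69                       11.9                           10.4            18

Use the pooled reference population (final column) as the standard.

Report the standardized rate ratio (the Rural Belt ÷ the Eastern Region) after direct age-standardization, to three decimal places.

Standard weights: 0.52, 0.10, 0.20, 0.18.
The Rural Belt: 0.5200×45.4 + 0.1000×48.7 + 0.2000×33.9 + 0.1800×11.9 = 37.4000 per 1000.
The Eastern Region: 0.5200×44.0 + 0.1000×42.0 + 0.2000×27.9 + 0.1800×10.4 = 34.5320 per 1000.
Ratio = 37.4000 ÷ 34.5320 = 1.08305.

1.083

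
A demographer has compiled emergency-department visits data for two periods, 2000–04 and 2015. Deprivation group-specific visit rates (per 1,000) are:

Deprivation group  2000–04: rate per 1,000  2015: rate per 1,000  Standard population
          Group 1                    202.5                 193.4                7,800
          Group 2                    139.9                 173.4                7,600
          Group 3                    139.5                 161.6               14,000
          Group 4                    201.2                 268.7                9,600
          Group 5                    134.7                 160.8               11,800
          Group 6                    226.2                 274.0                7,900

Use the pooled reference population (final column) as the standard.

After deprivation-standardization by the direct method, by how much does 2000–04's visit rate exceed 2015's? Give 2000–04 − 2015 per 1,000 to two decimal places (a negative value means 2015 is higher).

Standard total = 58,700; weights = 0.1329, 0.1295, 0.2385, 0.1635, 0.2010, 0.1346.
2000–04: 0.1329×202.5 + 0.1295×139.9 + 0.2385×139.5 + 0.1635×201.2 + 0.2010×134.7 + 0.1346×226.2 = 168.7172 per 1,000.
2015: 0.1329×193.4 + 0.1295×173.4 + 0.2385×161.6 + 0.1635×268.7 + 0.2010×160.8 + 0.1346×274.0 = 199.8351 per 1,000.
Difference = 168.7172 − 199.8351 = -31.1179.

-31.12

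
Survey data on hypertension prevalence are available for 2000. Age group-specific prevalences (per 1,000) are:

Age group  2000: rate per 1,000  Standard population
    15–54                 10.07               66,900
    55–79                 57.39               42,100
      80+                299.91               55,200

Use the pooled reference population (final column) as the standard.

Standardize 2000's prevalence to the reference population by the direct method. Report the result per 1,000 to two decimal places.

119.64

Standard total = 164,200; weights = 0.4074, 0.2564, 0.3362.
Standardized rate: 0.4074×10.07 + 0.2564×57.39 + 0.3362×299.91 = 119.6397 per 1,000.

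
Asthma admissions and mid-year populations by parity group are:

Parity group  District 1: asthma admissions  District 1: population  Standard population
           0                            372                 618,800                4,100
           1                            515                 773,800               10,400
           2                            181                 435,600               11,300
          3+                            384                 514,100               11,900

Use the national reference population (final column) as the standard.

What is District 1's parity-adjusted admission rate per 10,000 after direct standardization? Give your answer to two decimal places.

Parity-specific rates per 10,000 for District 1: 6.01, 6.66, 4.16, 7.47.
Standard total = 37,700; weights = 0.1088, 0.2759, 0.2997, 0.3156.
Standardized rate: 0.1088×6.01 + 0.2759×6.66 + 0.2997×4.16 + 0.3156×7.47 = 6.0929 per 10,000.

6.09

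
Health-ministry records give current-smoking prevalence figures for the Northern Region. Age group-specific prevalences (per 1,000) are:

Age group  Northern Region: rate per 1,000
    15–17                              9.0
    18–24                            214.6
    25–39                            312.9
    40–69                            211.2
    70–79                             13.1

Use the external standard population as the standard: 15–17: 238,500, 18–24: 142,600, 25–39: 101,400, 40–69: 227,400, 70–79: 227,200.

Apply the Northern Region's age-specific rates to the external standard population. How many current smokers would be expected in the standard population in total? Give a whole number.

115480

Expected current smokers = Σ (standard pop × age-specific rate ÷ 1,000)
= 238,500×9.0/1,000 + 142,600×214.6/1,000 + 101,400×312.9/1,000 + 227,400×211.2/1,000 + 227,200×13.1/1,000
= 2146.50 + 30601.96 + 31728.06 + 48026.88 + 2976.32 = 115479.72.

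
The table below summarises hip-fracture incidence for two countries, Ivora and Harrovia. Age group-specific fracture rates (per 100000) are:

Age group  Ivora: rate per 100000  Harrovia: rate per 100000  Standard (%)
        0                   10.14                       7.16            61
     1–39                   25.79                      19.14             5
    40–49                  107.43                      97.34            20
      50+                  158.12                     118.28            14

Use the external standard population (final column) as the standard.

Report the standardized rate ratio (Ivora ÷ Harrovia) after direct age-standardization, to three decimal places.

Standard weights: 0.61, 0.05, 0.20, 0.14.
Ivora: 0.6100×10.14 + 0.0500×25.79 + 0.2000×107.43 + 0.1400×158.12 = 51.0977 per 100000.
Harrovia: 0.6100×7.16 + 0.0500×19.14 + 0.2000×97.34 + 0.1400×118.28 = 41.3518 per 100000.
Ratio = 51.0977 ÷ 41.3518 = 1.23568.

1.236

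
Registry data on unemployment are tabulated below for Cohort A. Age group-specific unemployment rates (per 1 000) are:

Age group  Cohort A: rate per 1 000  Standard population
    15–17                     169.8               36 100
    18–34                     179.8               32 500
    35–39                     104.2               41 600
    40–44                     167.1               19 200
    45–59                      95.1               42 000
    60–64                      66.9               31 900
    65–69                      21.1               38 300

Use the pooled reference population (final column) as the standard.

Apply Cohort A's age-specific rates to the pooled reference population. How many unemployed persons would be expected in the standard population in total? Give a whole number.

Expected unemployed persons = Σ (standard pop × age-specific rate ÷ 1 000)
= 36 100×169.8/1 000 + 32 500×179.8/1 000 + 41 600×104.2/1 000 + 19 200×167.1/1 000 + 42 000×95.1/1 000 + 31 900×66.9/1 000 + 38 300×21.1/1 000
= 6129.78 + 5843.50 + 4334.72 + 3208.32 + 3994.20 + 2134.11 + 808.13 = 26452.76.

26453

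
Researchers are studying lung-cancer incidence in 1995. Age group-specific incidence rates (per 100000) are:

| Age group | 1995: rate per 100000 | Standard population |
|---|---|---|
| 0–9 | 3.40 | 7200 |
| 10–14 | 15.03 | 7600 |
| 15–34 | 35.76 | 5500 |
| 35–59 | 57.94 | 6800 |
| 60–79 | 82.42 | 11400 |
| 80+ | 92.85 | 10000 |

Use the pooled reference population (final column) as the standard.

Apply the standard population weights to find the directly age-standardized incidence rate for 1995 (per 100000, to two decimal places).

53.56

Standard total = 48500; weights = 0.1485, 0.1567, 0.1134, 0.1402, 0.2351, 0.2062.
Standardized rate: 0.1485×3.40 + 0.1567×15.03 + 0.1134×35.76 + 0.1402×57.94 + 0.2351×82.42 + 0.2062×92.85 = 53.5560 per 100000.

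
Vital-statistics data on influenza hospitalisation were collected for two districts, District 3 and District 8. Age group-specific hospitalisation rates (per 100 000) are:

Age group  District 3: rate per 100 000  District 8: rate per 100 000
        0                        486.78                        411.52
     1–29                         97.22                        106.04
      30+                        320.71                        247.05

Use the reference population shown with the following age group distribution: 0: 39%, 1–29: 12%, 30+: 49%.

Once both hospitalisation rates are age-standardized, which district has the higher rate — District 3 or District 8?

District 3

Standard weights: 0.39, 0.12, 0.49.
District 3: 0.3900×486.78 + 0.1200×97.22 + 0.4900×320.71 = 358.6585 per 100 000.
District 8: 0.3900×411.52 + 0.1200×106.04 + 0.4900×247.05 = 294.2721 per 100 000.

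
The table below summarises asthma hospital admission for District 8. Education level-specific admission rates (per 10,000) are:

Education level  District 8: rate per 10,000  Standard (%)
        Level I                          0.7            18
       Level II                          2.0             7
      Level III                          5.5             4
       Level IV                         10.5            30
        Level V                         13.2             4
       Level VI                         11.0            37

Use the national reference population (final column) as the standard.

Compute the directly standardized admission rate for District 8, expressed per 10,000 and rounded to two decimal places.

8.23

Standard weights: 0.18, 0.07, 0.04, 0.30, 0.04, 0.37.
Standardized rate: 0.1800×0.7 + 0.0700×2.0 + 0.0400×5.5 + 0.3000×10.5 + 0.0400×13.2 + 0.3700×11.0 = 8.2340 per 10,000.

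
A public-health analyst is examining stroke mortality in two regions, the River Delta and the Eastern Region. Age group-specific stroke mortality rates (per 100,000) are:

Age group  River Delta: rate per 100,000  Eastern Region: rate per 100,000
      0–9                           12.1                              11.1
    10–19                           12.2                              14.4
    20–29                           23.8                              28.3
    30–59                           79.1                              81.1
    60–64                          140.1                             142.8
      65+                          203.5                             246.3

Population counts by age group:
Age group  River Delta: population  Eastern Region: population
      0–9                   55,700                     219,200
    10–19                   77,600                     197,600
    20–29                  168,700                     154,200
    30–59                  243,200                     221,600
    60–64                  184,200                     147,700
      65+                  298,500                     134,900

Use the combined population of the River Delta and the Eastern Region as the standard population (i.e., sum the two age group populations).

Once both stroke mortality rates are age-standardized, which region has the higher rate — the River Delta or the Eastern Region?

Eastern Region

Combined standard total = 2,103,100; weights = 0.1307, 0.1309, 0.1535, 0.2210, 0.1578, 0.2061.
The River Delta: 0.1307×12.1 + 0.1309×12.2 + 0.1535×23.8 + 0.2210×79.1 + 0.1578×140.1 + 0.2061×203.5 = 88.3603 per 100,000.
The Eastern Region: 0.1307×11.1 + 0.1309×14.4 + 0.1535×28.3 + 0.2210×81.1 + 0.1578×142.8 + 0.2061×246.3 = 98.8966 per 100,000.
The crude rates (108.40 vs 76.20) would put the River Delta higher, but that reflects its age composition; once standardized to a common age structure, the Eastern Region has the higher underlying rate.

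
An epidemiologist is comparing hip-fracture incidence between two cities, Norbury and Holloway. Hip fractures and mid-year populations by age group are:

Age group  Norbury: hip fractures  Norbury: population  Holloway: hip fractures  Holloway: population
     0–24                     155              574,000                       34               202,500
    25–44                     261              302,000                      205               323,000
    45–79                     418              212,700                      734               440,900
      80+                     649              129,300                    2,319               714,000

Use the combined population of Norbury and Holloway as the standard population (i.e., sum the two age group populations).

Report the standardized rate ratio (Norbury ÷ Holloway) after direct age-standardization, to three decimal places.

Age-specific rates per 100,000 for Norbury: 27.00, 86.42, 196.52, 501.93.
For Holloway: 16.79, 63.47, 166.48, 324.79.
Combined standard total = 2,898,400; weights = 0.2679, 0.2156, 0.2255, 0.2910.
Norbury: 0.2679×27.00 + 0.2156×86.42 + 0.2255×196.52 + 0.2910×501.93 = 216.2261 per 100,000.
Holloway: 0.2679×16.79 + 0.2156×63.47 + 0.2255×166.48 + 0.2910×324.79 = 150.2242 per 100,000.
Ratio = 216.2261 ÷ 150.2242 = 1.43936.

1.439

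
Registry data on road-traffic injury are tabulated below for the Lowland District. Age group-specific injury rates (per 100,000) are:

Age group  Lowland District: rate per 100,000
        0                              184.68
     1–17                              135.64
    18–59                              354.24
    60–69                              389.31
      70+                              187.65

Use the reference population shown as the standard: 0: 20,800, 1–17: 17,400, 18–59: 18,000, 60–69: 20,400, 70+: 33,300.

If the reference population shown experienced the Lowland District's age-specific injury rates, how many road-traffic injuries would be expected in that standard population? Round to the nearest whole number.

Expected road-traffic injuries = Σ (standard pop × age-specific rate ÷ 100,000)
= 20,800×184.68/100,000 + 17,400×135.64/100,000 + 18,000×354.24/100,000 + 20,400×389.31/100,000 + 33,300×187.65/100,000
= 38.41 + 23.60 + 63.76 + 79.42 + 62.49 = 267.68.

268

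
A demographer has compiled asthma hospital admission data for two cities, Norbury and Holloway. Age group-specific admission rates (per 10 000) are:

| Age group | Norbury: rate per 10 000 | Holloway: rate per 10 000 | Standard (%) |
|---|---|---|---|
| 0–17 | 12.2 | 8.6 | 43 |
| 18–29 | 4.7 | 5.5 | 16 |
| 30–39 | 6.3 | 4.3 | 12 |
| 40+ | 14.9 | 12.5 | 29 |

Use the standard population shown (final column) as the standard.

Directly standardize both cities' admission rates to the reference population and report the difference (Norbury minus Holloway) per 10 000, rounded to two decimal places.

Standard weights: 0.43, 0.16, 0.12, 0.29.
Norbury: 0.4300×12.2 + 0.1600×4.7 + 0.1200×6.3 + 0.2900×14.9 = 11.0750 per 10 000.
Holloway: 0.4300×8.6 + 0.1600×5.5 + 0.1200×4.3 + 0.2900×12.5 = 8.7190 per 10 000.
Difference = 11.0750 − 8.7190 = 2.3560.

2.36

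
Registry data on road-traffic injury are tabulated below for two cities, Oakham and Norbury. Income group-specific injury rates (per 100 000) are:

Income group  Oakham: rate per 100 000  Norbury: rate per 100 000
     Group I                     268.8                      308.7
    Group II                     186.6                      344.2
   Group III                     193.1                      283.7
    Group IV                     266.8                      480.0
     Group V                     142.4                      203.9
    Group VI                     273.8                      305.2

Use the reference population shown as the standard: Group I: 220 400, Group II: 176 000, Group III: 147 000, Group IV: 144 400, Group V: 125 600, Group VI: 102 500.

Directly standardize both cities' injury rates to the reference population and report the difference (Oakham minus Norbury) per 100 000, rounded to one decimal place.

-100.0

Standard total = 915 900; weights = 0.2406, 0.1922, 0.1605, 0.1577, 0.1371, 0.1119.
Oakham: 0.2406×268.8 + 0.1922×186.6 + 0.1605×193.1 + 0.1577×266.8 + 0.1371×142.4 + 0.1119×273.8 = 223.7653 per 100 000.
Norbury: 0.2406×308.7 + 0.1922×344.2 + 0.1605×283.7 + 0.1577×480.0 + 0.1371×203.9 + 0.1119×305.2 = 323.7531 per 100 000.
Difference = 223.7653 − 323.7531 = -99.9877.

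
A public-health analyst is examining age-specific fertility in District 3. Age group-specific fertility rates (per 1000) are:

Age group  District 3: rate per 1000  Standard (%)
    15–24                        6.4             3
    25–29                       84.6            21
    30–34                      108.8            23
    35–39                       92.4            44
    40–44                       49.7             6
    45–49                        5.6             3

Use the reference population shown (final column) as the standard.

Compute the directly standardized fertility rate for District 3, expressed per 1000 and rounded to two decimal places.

Standard weights: 0.03, 0.21, 0.23, 0.44, 0.06, 0.03.
Standardized rate: 0.0300×6.4 + 0.2100×84.6 + 0.2300×108.8 + 0.4400×92.4 + 0.0600×49.7 + 0.0300×5.6 = 86.7880 per 1000.

86.79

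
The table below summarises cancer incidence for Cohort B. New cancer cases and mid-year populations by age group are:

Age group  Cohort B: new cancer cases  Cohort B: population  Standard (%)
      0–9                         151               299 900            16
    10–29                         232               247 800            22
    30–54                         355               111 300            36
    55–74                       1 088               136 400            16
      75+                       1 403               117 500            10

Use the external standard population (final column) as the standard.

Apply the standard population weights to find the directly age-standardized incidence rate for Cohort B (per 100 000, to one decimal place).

390.5

Age-specific rates per 100 000 for Cohort B: 50.35, 93.62, 318.96, 797.65, 1194.04.
Standard weights: 0.16, 0.22, 0.36, 0.16, 0.10.
Standardized rate: 0.1600×50.35 + 0.2200×93.62 + 0.3600×318.96 + 0.1600×797.65 + 0.1000×1194.04 = 390.5070 per 100 000.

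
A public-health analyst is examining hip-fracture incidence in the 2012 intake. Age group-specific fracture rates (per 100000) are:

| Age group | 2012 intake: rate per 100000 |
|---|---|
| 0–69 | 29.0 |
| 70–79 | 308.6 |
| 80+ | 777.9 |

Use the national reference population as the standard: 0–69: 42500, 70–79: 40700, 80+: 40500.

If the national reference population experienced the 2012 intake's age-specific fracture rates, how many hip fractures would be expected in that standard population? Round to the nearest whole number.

Expected hip fractures = Σ (standard pop × age-specific rate ÷ 100000)
= 42500×29.0/100000 + 40700×308.6/100000 + 40500×777.9/100000
= 12.32 + 125.60 + 315.05 = 452.97.

453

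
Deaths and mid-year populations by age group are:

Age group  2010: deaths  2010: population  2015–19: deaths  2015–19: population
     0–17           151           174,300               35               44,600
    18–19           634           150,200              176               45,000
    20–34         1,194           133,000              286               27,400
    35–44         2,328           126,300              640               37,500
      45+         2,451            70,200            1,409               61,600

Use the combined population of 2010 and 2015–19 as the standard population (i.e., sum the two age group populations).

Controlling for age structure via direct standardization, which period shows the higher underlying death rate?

Age-specific rates per 1,000 for 2010: 0.866, 4.221, 8.977, 18.432, 34.915.
For 2015–19: 0.785, 3.911, 10.438, 17.067, 22.873.
Combined standard total = 870,100; weights = 0.2516, 0.2243, 0.1843, 0.1883, 0.1515.
2010: 0.2516×0.866 + 0.2243×4.221 + 0.1843×8.977 + 0.1883×18.432 + 0.1515×34.915 = 11.5786 per 1,000.
2015–19: 0.2516×0.785 + 0.2243×3.911 + 0.1843×10.438 + 0.1883×17.067 + 0.1515×22.873 = 9.6767 per 1,000.
The crude rates (10.33 vs 11.78) would put 2015–19 higher, but that reflects its age composition; once standardized to a common age structure, 2010 has the higher underlying rate.

2010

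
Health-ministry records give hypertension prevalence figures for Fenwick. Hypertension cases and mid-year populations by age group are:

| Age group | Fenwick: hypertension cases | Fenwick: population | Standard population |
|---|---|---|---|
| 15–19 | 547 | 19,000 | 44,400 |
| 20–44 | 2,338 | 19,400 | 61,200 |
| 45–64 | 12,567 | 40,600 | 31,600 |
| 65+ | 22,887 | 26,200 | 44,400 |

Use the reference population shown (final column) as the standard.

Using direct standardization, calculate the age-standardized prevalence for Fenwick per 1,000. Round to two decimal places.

315.09

Age-specific rates per 1,000 for Fenwick: 28.789, 120.515, 309.532, 873.550.
Standard total = 181,600; weights = 0.2445, 0.3370, 0.1740, 0.2445.
Standardized rate: 0.2445×28.789 + 0.3370×120.515 + 0.1740×309.532 + 0.2445×873.550 = 315.0915 per 1,000.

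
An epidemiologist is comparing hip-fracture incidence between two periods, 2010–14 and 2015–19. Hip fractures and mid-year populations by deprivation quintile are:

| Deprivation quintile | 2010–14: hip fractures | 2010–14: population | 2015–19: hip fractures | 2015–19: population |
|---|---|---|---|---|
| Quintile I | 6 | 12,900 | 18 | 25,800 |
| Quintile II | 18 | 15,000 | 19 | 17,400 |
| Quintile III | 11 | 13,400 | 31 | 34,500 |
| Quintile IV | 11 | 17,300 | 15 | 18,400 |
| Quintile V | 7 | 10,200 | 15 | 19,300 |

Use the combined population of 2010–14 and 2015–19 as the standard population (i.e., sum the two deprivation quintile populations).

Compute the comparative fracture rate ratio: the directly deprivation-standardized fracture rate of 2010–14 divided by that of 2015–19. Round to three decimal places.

Deprivation-specific rates per 100,000 for 2010–14: 46.51, 120.00, 82.09, 63.58, 68.63.
For 2015–19: 69.77, 109.20, 89.86, 81.52, 77.72.
Combined standard total = 184,200; weights = 0.2101, 0.1759, 0.2600, 0.1938, 0.1602.
2010–14: 0.2101×46.51 + 0.1759×120.00 + 0.2600×82.09 + 0.1938×63.58 + 0.1602×68.63 = 75.5404 per 100,000.
2015–19: 0.2101×69.77 + 0.1759×109.20 + 0.2600×89.86 + 0.1938×81.52 + 0.1602×77.72 = 85.4781 per 100,000.
Ratio = 75.5404 ÷ 85.4781 = 0.88374.

0.884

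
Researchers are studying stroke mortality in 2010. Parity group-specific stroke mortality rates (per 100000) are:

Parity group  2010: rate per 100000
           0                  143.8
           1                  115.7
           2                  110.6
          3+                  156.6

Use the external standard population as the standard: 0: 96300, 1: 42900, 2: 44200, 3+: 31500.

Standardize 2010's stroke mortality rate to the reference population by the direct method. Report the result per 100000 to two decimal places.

133.24

Standard total = 214900; weights = 0.4481, 0.1996, 0.2057, 0.1466.
Standardized rate: 0.4481×143.8 + 0.1996×115.7 + 0.2057×110.6 + 0.1466×156.6 = 133.2382 per 100000.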